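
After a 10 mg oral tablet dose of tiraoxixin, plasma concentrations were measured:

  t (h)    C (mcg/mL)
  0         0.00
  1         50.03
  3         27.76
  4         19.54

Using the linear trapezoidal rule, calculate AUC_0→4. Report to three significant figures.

Trapezoidal AUC_0→4:
  [0→1]: (0.00+50.03)/2 × 1 = 25.015
  [1→3]: (50.03+27.76)/2 × 2 = 77.79
  [3→4]: (27.76+19.54)/2 × 1 = 23.65
  Sum = 126.455 mcg/mL·h

AUC = 126 mcg/mL·h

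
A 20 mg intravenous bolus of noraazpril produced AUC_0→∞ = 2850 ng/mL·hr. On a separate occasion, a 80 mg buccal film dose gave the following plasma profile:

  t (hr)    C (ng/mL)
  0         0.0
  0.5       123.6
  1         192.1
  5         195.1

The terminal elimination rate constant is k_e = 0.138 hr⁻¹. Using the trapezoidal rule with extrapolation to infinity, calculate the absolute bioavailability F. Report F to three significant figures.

Trapezoidal AUC_0→5 (buccal film):
  [0→0.5]: (0.0+123.6)/2 × 0.5 = 30.9
  [0.5→1]: (123.6+192.1)/2 × 0.5 = 78.925
  [1→5]: (192.1+195.1)/2 × 4 = 774.4
  Sum = 884.225 ng/mL·hr
Tail: C_last/k_e = 195.1/0.138 = 1413.768
AUC_0→∞ (buccal film) = 884.225 + 1413.768 = 2297.993 ng/mL·hr
F = (AUC_ev/D_ev)/(AUC_iv/D_iv) = (2297.993/80)/(2850/20) = 28.7249/142.5 = 0.2016

F = 0.202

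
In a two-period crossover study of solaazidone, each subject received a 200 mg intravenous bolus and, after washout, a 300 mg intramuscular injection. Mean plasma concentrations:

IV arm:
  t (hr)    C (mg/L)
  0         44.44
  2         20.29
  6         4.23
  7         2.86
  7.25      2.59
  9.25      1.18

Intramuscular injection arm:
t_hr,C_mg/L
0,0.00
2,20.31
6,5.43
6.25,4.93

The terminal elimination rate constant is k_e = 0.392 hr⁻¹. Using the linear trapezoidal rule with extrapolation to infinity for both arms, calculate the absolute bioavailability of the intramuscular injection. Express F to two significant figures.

F = 0.46

Trapezoidal AUC_0→9.25 (IV):
  [0→2]: (44.44+20.29)/2 × 2 = 64.73
  [2→6]: (20.29+4.23)/2 × 4 = 49.04
  [6→7]: (4.23+2.86)/2 × 1 = 3.545
  [7→7.25]: (2.86+2.59)/2 × 0.25 = 0.68125
  [7.25→9.25]: (2.59+1.18)/2 × 2 = 3.77
  Sum = 121.76625 mg/L·hr
IV tail: 1.18/0.392 = 3.010; AUC_iv,0→∞ = 121.76625 + 3.010 = 124.77625 mg/L·hr
Trapezoidal AUC_0→6.25 (intramuscular injection):
  [0→2]: (0.00+20.31)/2 × 2 = 20.31
  [2→6]: (20.31+5.43)/2 × 4 = 51.48
  [6→6.25]: (5.43+4.93)/2 × 0.25 = 1.295
  Sum = 73.085 mg/L·hr
intramuscular injection tail: 4.93/0.392 = 12.577; AUC_ev,0→∞ = 73.085 + 12.577 = 85.662 mg/L·hr
F = (AUC_ev/D_ev)/(AUC_iv/D_iv) = (85.662/300)/(124.77625/200) = 0.28554/0.62388125 = 0.4577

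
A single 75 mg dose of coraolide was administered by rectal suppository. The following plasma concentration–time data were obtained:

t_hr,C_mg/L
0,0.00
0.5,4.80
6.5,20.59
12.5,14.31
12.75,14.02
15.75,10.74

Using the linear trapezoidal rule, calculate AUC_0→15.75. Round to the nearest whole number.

Trapezoidal AUC_0→15.75:
  [0→0.5]: (0.00+4.80)/2 × 0.5 = 1.2
  [0.5→6.5]: (4.80+20.59)/2 × 6 = 76.17
  [6.5→12.5]: (20.59+14.31)/2 × 6 = 104.7
  [12.5→12.75]: (14.31+14.02)/2 × 0.25 = 3.54125
  [12.75→15.75]: (14.02+10.74)/2 × 3 = 37.14
  Sum = 222.75125 mg/L·hr

AUC = 223 mg/L·hr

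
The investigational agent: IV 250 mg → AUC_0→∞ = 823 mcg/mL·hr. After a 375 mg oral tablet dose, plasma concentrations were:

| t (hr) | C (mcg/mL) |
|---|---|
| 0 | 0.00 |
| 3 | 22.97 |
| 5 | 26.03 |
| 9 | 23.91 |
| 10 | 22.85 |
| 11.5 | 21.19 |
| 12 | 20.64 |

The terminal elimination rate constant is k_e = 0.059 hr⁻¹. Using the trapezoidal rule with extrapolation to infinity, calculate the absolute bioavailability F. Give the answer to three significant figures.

Trapezoidal AUC_0→12 (oral tablet):
  [0→3]: (0.00+22.97)/2 × 3 = 34.455
  [3→5]: (22.97+26.03)/2 × 2 = 49.0
  [5→9]: (26.03+23.91)/2 × 4 = 99.88
  [9→10]: (23.91+22.85)/2 × 1 = 23.38
  [10→11.5]: (22.85+21.19)/2 × 1.5 = 33.03
  [11.5→12]: (21.19+20.64)/2 × 0.5 = 10.4575
  Sum = 250.2025 mcg/mL·hr
Tail: C_last/k_e = 20.64/0.059 = 349.831
AUC_0→∞ (oral tablet) = 250.2025 + 349.831 = 600.0335 mcg/mL·hr
F = (AUC_ev/D_ev)/(AUC_iv/D_iv) = (600.0335/375)/(823/250) = 1.60009/3.292 = 0.4861

F = 0.486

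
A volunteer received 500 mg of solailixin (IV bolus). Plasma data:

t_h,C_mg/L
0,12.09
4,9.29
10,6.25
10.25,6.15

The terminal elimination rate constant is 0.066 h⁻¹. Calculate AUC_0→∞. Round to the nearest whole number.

Trapezoidal AUC_0→10.25:
  [0→4]: (12.09+9.29)/2 × 4 = 42.76
  [4→10]: (9.29+6.25)/2 × 6 = 46.62
  [10→10.25]: (6.25+6.15)/2 × 0.25 = 1.55
  Sum = 90.93 mg/L·h
Extrapolated tail: C_last / k_e = 6.15 / 0.066 = 93.182
AUC_0→∞ = 90.93 + 93.182 = 184.112 mg/L·h

AUC = 184 mg/L·h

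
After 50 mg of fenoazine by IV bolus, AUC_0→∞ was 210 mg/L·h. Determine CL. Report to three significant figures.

CL = 0.238 L/h

CL = Dose_iv / AUC_0→∞
   = 50 / 210 = 0.238095 L/h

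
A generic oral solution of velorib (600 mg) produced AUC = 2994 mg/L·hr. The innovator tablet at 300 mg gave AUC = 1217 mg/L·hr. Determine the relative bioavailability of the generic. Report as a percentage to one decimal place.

F_rel = (AUC_test/D_test) / (AUC_ref/D_ref)
      = (2994/600) / (1217/300)
      = 4.99 / 4.05667 = 1.2301 = 123.01%

F_rel = 123.0%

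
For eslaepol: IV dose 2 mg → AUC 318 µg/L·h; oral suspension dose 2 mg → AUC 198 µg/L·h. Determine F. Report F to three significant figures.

F = (AUC_ev / D_ev) / (AUC_iv / D_iv)
  = (198/2) / (318/2)
  = 99 / 159 = 0.6226

F = 0.623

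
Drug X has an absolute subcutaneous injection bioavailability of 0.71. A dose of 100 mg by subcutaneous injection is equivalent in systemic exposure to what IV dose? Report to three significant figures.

D_iv = 71.0 mg

Systemic exposure from an extravascular dose = F × D_ev, so the equivalent IV dose is F × D_ev.
D_iv = F × D_ev = 0.71 × 100 = 71 mg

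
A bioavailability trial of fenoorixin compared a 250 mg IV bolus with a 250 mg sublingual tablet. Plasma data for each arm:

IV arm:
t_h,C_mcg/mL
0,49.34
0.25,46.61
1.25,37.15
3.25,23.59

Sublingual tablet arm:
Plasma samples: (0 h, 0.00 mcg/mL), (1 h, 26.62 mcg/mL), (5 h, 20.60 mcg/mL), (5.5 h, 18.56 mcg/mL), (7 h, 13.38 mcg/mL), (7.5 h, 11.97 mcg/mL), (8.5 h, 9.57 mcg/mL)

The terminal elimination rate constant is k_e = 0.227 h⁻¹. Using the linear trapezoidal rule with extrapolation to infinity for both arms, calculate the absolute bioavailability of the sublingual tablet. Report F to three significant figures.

F = 0.919

Trapezoidal AUC_0→3.25 (IV):
  [0→0.25]: (49.34+46.61)/2 × 0.25 = 11.99375
  [0.25→1.25]: (46.61+37.15)/2 × 1 = 41.88
  [1.25→3.25]: (37.15+23.59)/2 × 2 = 60.74
  Sum = 114.61375 mcg/mL·h
IV tail: 23.59/0.227 = 103.921; AUC_iv,0→∞ = 114.61375 + 103.921 = 218.53475 mcg/mL·h
Trapezoidal AUC_0→8.5 (sublingual tablet):
  [0→1]: (0.00+26.62)/2 × 1 = 13.31
  [1→5]: (26.62+20.60)/2 × 4 = 94.44
  [5→5.5]: (20.60+18.56)/2 × 0.5 = 9.79
  [5.5→7]: (18.56+13.38)/2 × 1.5 = 23.955
  [7→7.5]: (13.38+11.97)/2 × 0.5 = 6.3375
  [7.5→8.5]: (11.97+9.57)/2 × 1 = 10.77
  Sum = 158.6025 mcg/mL·h
sublingual tablet tail: 9.57/0.227 = 42.159; AUC_ev,0→∞ = 158.6025 + 42.159 = 200.7615 mcg/mL·h
F = (AUC_ev/D_ev)/(AUC_iv/D_iv) = (200.7615/250)/(218.53475/250) = 0.803046/0.874139 = 0.9187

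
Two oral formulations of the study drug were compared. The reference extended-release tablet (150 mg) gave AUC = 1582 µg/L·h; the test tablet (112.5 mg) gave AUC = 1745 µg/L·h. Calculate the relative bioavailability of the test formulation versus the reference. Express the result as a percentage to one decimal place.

F_rel = 147.1%

F_rel = (AUC_test/D_test) / (AUC_ref/D_ref)
      = (1745/112.5) / (1582/150)
      = 15.5111 / 10.5467 = 1.4707 = 147.07%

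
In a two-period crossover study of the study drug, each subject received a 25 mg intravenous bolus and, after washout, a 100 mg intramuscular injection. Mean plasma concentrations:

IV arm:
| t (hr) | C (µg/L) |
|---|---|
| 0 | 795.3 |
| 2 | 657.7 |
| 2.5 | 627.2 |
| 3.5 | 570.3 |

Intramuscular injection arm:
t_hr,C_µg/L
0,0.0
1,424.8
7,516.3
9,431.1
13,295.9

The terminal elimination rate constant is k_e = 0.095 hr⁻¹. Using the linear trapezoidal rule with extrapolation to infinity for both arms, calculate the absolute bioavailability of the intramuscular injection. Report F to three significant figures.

F = 0.255

Trapezoidal AUC_0→3.5 (IV):
  [0→2]: (795.3+657.7)/2 × 2 = 1453.0
  [2→2.5]: (657.7+627.2)/2 × 0.5 = 321.225
  [2.5→3.5]: (627.2+570.3)/2 × 1 = 598.75
  Sum = 2372.975 µg/L·hr
IV tail: 570.3/0.095 = 6003.158; AUC_iv,0→∞ = 2372.975 + 6003.158 = 8376.133 µg/L·hr
Trapezoidal AUC_0→13 (intramuscular injection):
  [0→1]: (0.0+424.8)/2 × 1 = 212.4
  [1→7]: (424.8+516.3)/2 × 6 = 2823.3
  [7→9]: (516.3+431.1)/2 × 2 = 947.4
  [9→13]: (431.1+295.9)/2 × 4 = 1454.0
  Sum = 5437.1 µg/L·hr
intramuscular injection tail: 295.9/0.095 = 3114.737; AUC_ev,0→∞ = 5437.1 + 3114.737 = 8551.837 µg/L·hr
F = (AUC_ev/D_ev)/(AUC_iv/D_iv) = (8551.837/100)/(8376.133/25) = 85.51837/335.04532 = 0.2552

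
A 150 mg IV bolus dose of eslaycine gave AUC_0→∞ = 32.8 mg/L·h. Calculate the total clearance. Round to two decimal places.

CL = Dose_iv / AUC_0→∞
   = 150 / 32.8 = 4.57317 L/h

CL = 4.57 L/h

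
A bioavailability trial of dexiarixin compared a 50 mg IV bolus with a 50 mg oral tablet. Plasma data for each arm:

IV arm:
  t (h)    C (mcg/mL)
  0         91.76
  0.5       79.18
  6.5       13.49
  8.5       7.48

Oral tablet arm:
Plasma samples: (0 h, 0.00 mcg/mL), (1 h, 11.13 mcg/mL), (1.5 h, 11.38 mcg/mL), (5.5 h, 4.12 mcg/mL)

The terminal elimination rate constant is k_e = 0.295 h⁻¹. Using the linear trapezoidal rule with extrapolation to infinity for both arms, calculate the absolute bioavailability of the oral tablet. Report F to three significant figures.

Trapezoidal AUC_0→8.5 (IV):
  [0→0.5]: (91.76+79.18)/2 × 0.5 = 42.735
  [0.5→6.5]: (79.18+13.49)/2 × 6 = 278.01
  [6.5→8.5]: (13.49+7.48)/2 × 2 = 20.97
  Sum = 341.715 mcg/mL·h
IV tail: 7.48/0.295 = 25.356; AUC_iv,0→∞ = 341.715 + 25.356 = 367.071 mcg/mL·h
Trapezoidal AUC_0→5.5 (oral tablet):
  [0→1]: (0.00+11.13)/2 × 1 = 5.565
  [1→1.5]: (11.13+11.38)/2 × 0.5 = 5.6275
  [1.5→5.5]: (11.38+4.12)/2 × 4 = 31.0
  Sum = 42.1925 mcg/mL·h
oral tablet tail: 4.12/0.295 = 13.966; AUC_ev,0→∞ = 42.1925 + 13.966 = 56.1585 mcg/mL·h
F = (AUC_ev/D_ev)/(AUC_iv/D_iv) = (56.1585/50)/(367.071/50) = 1.12317/7.34142 = 0.1530

F = 0.153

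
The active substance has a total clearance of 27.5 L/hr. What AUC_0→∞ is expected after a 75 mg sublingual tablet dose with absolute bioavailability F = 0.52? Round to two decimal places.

AUC_0→∞ = F × Dose / CL
        = 0.52 × 75 / 27.5 = 1.41818 mg/L·hr

AUC = 1.42 mg/L·hr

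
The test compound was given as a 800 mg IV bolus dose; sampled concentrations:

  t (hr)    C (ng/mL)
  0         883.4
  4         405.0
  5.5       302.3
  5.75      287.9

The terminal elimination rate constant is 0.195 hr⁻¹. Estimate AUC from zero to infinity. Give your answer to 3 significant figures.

AUC = 4660 ng/mL·hr

Trapezoidal AUC_0→5.75:
  [0→4]: (883.4+405.0)/2 × 4 = 2576.8
  [4→5.5]: (405.0+302.3)/2 × 1.5 = 530.475
  [5.5→5.75]: (302.3+287.9)/2 × 0.25 = 73.775
  Sum = 3181.05 ng/mL·hr
Extrapolated tail: C_last / k_e = 287.9 / 0.195 = 1476.410
AUC_0→∞ = 3181.05 + 1476.410 = 4657.46 ng/mL·hr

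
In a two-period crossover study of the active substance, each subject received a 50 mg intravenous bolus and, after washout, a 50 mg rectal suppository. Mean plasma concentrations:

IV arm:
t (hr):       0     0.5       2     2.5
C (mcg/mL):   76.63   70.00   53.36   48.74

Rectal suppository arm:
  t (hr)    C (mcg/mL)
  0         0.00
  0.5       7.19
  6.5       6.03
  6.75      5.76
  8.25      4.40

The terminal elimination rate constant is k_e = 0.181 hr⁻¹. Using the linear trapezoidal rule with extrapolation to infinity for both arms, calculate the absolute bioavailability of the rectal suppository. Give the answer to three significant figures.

Trapezoidal AUC_0→2.5 (IV):
  [0→0.5]: (76.63+70.00)/2 × 0.5 = 36.6575
  [0.5→2]: (70.00+53.36)/2 × 1.5 = 92.52
  [2→2.5]: (53.36+48.74)/2 × 0.5 = 25.525
  Sum = 154.7025 mcg/mL·hr
IV tail: 48.74/0.181 = 269.282; AUC_iv,0→∞ = 154.7025 + 269.282 = 423.9845 mcg/mL·hr
Trapezoidal AUC_0→8.25 (rectal suppository):
  [0→0.5]: (0.00+7.19)/2 × 0.5 = 1.7975
  [0.5→6.5]: (7.19+6.03)/2 × 6 = 39.66
  [6.5→6.75]: (6.03+5.76)/2 × 0.25 = 1.47375
  [6.75→8.25]: (5.76+4.40)/2 × 1.5 = 7.62
  Sum = 50.55125 mcg/mL·hr
rectal suppository tail: 4.40/0.181 = 24.309; AUC_ev,0→∞ = 50.55125 + 24.309 = 74.86025 mcg/mL·hr
F = (AUC_ev/D_ev)/(AUC_iv/D_iv) = (74.86025/50)/(423.9845/50) = 1.497205/8.47969 = 0.1766

F = 0.177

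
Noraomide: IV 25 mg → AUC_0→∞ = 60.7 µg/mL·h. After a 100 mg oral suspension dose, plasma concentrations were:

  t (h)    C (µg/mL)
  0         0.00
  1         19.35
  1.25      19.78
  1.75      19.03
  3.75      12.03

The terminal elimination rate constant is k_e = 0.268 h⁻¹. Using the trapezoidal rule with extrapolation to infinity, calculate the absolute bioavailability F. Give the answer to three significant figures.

Trapezoidal AUC_0→3.75 (oral suspension):
  [0→1]: (0.00+19.35)/2 × 1 = 9.675
  [1→1.25]: (19.35+19.78)/2 × 0.25 = 4.89125
  [1.25→1.75]: (19.78+19.03)/2 × 0.5 = 9.7025
  [1.75→3.75]: (19.03+12.03)/2 × 2 = 31.06
  Sum = 55.32875 µg/mL·h
Tail: C_last/k_e = 12.03/0.268 = 44.888
AUC_0→∞ (oral suspension) = 55.32875 + 44.888 = 100.21675 µg/mL·h
F = (AUC_ev/D_ev)/(AUC_iv/D_iv) = (100.21675/100)/(60.7/25) = 1.0021675/2.428 = 0.4128

F = 0.413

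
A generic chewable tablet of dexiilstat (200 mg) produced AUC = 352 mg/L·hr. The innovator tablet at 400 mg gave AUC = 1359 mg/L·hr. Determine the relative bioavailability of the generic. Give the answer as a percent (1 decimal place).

F_rel = (AUC_test/D_test) / (AUC_ref/D_ref)
      = (352/200) / (1359/400)
      = 1.76 / 3.3975 = 0.5180 = 51.80%

F_rel = 51.8%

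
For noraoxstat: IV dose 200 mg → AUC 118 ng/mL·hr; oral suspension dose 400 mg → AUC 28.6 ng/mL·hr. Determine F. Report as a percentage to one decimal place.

F = (AUC_ev / D_ev) / (AUC_iv / D_iv)
  = (28.6/400) / (118/200)
  = 0.0715 / 0.59 = 0.1212
  = 12.12%

F = 12.1%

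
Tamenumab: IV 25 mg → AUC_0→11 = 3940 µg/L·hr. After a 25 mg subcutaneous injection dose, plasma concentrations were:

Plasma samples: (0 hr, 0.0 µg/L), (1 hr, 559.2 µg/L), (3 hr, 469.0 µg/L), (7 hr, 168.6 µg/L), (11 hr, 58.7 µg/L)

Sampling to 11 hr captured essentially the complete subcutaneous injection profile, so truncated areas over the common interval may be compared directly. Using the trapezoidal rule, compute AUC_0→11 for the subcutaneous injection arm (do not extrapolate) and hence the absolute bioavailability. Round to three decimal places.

Trapezoidal AUC_0→11 (subcutaneous injection):
  [0→1]: (0.0+559.2)/2 × 1 = 279.6
  [1→3]: (559.2+469.0)/2 × 2 = 1028.2
  [3→7]: (469.0+168.6)/2 × 4 = 1275.2
  [7→11]: (168.6+58.7)/2 × 4 = 454.6
  Sum = 3037.6 µg/L·hr
F = (AUC_ev/D_ev)/(AUC_iv/D_iv) = (3037.6/25)/(3940/25) = 121.504/157.6 = 0.7710

F = 0.771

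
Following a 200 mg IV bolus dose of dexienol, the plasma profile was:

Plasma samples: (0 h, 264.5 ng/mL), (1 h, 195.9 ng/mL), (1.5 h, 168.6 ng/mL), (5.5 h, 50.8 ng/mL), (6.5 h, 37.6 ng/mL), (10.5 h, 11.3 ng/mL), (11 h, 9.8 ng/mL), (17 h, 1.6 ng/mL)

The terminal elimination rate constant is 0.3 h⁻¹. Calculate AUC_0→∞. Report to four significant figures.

AUC = 946.9 ng/mL·h

Trapezoidal AUC_0→17:
  [0→1]: (264.5+195.9)/2 × 1 = 230.2
  [1→1.5]: (195.9+168.6)/2 × 0.5 = 91.125
  [1.5→5.5]: (168.6+50.8)/2 × 4 = 438.8
  [5.5→6.5]: (50.8+37.6)/2 × 1 = 44.2
  [6.5→10.5]: (37.6+11.3)/2 × 4 = 97.8
  [10.5→11]: (11.3+9.8)/2 × 0.5 = 5.275
  [11→17]: (9.8+1.6)/2 × 6 = 34.2
  Sum = 941.6 ng/mL·h
Extrapolated tail: C_last / k_e = 1.6 / 0.3 = 5.333
AUC_0→∞ = 941.6 + 5.333 = 946.933 ng/mL·h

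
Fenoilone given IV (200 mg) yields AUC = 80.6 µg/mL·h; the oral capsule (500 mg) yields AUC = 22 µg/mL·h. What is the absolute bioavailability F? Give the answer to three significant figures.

F = 0.109

F = (AUC_ev / D_ev) / (AUC_iv / D_iv)
  = (22/500) / (80.6/200)
  = 0.044 / 0.403 = 0.1092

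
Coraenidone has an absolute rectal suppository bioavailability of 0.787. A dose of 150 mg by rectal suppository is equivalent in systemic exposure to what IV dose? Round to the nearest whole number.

Systemic exposure from an extravascular dose = F × D_ev, so the equivalent IV dose is F × D_ev.
D_iv = F × D_ev = 0.787 × 150 = 118.05 mg

D_iv = 118 mg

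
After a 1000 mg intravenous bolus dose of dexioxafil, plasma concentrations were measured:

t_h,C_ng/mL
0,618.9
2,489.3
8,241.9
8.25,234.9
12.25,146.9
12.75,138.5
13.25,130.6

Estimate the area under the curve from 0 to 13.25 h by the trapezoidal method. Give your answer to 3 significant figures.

Trapezoidal AUC_0→13.25:
  [0→2]: (618.9+489.3)/2 × 2 = 1108.2
  [2→8]: (489.3+241.9)/2 × 6 = 2193.6
  [8→8.25]: (241.9+234.9)/2 × 0.25 = 59.6
  [8.25→12.25]: (234.9+146.9)/2 × 4 = 763.6
  [12.25→12.75]: (146.9+138.5)/2 × 0.5 = 71.35
  [12.75→13.25]: (138.5+130.6)/2 × 0.5 = 67.275
  Sum = 4263.625 ng/mL·h

AUC = 4260 ng/mL·h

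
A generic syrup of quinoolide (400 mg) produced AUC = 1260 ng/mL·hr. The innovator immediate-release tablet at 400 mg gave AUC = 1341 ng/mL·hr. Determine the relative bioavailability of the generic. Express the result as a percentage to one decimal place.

F_rel = 94.0%

F_rel = (AUC_test/D_test) / (AUC_ref/D_ref)
      = (1260/400) / (1341/400)
      = 3.15 / 3.3525 = 0.9396 = 93.96%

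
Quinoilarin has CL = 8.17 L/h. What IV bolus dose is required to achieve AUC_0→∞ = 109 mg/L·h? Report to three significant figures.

Dose = 891 mg

Dose_iv = CL × AUC_0→∞
     = 8.17 × 109 = 890.53 mg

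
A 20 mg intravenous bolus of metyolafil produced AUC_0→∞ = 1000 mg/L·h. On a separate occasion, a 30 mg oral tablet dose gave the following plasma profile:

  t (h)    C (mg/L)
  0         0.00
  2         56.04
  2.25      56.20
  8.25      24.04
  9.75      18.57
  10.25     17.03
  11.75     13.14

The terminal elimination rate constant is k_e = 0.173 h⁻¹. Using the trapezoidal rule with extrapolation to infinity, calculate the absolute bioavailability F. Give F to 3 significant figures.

Trapezoidal AUC_0→11.75 (oral tablet):
  [0→2]: (0.00+56.04)/2 × 2 = 56.04
  [2→2.25]: (56.04+56.20)/2 × 0.25 = 14.03
  [2.25→8.25]: (56.20+24.04)/2 × 6 = 240.72
  [8.25→9.75]: (24.04+18.57)/2 × 1.5 = 31.9575
  [9.75→10.25]: (18.57+17.03)/2 × 0.5 = 8.9
  [10.25→11.75]: (17.03+13.14)/2 × 1.5 = 22.6275
  Sum = 374.275 mg/L·h
Tail: C_last/k_e = 13.14/0.173 = 75.954
AUC_0→∞ (oral tablet) = 374.275 + 75.954 = 450.229 mg/L·h
F = (AUC_ev/D_ev)/(AUC_iv/D_iv) = (450.229/30)/(1000/20) = 15.0076/50 = 0.3002

F = 0.300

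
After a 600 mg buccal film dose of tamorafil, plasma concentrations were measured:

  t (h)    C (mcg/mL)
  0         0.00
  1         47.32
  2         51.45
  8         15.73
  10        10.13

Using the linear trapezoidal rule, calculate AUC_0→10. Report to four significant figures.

AUC = 300.4 mcg/mL·h

Trapezoidal AUC_0→10:
  [0→1]: (0.00+47.32)/2 × 1 = 23.66
  [1→2]: (47.32+51.45)/2 × 1 = 49.385
  [2→8]: (51.45+15.73)/2 × 6 = 201.54
  [8→10]: (15.73+10.13)/2 × 2 = 25.86
  Sum = 300.445 mcg/mL·h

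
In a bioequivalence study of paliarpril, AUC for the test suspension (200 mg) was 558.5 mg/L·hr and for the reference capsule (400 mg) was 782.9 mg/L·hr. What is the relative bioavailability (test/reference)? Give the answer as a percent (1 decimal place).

F_rel = 142.7%

F_rel = (AUC_test/D_test) / (AUC_ref/D_ref)
      = (558.5/200) / (782.9/400)
      = 2.7925 / 1.95725 = 1.4267 = 142.67%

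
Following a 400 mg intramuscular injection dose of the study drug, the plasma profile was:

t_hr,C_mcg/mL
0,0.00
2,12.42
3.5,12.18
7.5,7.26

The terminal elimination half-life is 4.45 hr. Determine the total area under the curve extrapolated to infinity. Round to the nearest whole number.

AUC = 116 mcg/mL·hr

Trapezoidal AUC_0→7.5:
  [0→2]: (0.00+12.42)/2 × 2 = 12.42
  [2→3.5]: (12.42+12.18)/2 × 1.5 = 18.45
  [3.5→7.5]: (12.18+7.26)/2 × 4 = 38.88
  Sum = 69.75 mcg/mL·hr
k_e = ln2 / t½ = 0.693147 / 4.45 = 0.1558 hr^-1
Extrapolated tail: C_last / k_e = 7.26 / 0.1558 = 46.598
AUC_0→∞ = 69.75 + 46.598 = 116.348 mcg/mL·hr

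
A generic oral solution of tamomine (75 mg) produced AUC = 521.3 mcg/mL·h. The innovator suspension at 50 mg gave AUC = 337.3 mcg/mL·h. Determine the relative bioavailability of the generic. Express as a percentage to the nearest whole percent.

F_rel = 103%

F_rel = (AUC_test/D_test) / (AUC_ref/D_ref)
      = (521.3/75) / (337.3/50)
      = 6.95067 / 6.746 = 1.0303 = 103.03%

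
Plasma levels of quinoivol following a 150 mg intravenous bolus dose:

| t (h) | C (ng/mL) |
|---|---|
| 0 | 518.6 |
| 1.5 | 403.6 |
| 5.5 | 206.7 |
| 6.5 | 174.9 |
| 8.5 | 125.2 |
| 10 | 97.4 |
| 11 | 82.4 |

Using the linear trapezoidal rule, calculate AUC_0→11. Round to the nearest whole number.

Trapezoidal AUC_0→11:
  [0→1.5]: (518.6+403.6)/2 × 1.5 = 691.65
  [1.5→5.5]: (403.6+206.7)/2 × 4 = 1220.6
  [5.5→6.5]: (206.7+174.9)/2 × 1 = 190.8
  [6.5→8.5]: (174.9+125.2)/2 × 2 = 300.1
  [8.5→10]: (125.2+97.4)/2 × 1.5 = 166.95
  [10→11]: (97.4+82.4)/2 × 1 = 89.9
  Sum = 2660.0 ng/mL·h

AUC = 2660 ng/mL·h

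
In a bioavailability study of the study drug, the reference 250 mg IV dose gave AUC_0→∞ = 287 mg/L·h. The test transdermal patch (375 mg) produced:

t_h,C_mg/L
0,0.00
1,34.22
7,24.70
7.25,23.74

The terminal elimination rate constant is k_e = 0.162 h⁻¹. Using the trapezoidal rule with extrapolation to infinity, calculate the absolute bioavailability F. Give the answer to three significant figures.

Trapezoidal AUC_0→7.25 (transdermal patch):
  [0→1]: (0.00+34.22)/2 × 1 = 17.11
  [1→7]: (34.22+24.70)/2 × 6 = 176.76
  [7→7.25]: (24.70+23.74)/2 × 0.25 = 6.055
  Sum = 199.925 mg/L·h
Tail: C_last/k_e = 23.74/0.162 = 146.543
AUC_0→∞ (transdermal patch) = 199.925 + 146.543 = 346.468 mg/L·h
F = (AUC_ev/D_ev)/(AUC_iv/D_iv) = (346.468/375)/(287/250) = 0.923915/1.148 = 0.8048

F = 0.805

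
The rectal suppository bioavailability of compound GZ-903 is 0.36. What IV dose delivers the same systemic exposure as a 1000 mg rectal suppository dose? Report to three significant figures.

D_iv = 360 mg

Systemic exposure from an extravascular dose = F × D_ev, so the equivalent IV dose is F × D_ev.
D_iv = F × D_ev = 0.36 × 1000 = 360 mg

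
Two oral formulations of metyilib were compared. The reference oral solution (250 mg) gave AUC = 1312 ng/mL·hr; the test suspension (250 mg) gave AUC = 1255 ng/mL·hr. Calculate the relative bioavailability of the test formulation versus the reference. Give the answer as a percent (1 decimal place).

F_rel = (AUC_test/D_test) / (AUC_ref/D_ref)
      = (1255/250) / (1312/250)
      = 5.02 / 5.248 = 0.9566 = 95.66%

F_rel = 95.7%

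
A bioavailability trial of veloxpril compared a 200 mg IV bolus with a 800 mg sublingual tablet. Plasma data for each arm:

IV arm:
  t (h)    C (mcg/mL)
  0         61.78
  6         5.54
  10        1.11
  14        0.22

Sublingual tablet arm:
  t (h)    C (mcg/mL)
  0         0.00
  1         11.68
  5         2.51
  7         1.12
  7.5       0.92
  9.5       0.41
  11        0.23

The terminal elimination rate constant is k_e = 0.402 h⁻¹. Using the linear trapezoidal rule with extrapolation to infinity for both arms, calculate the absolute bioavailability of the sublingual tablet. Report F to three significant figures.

F = 0.0466

Trapezoidal AUC_0→14 (IV):
  [0→6]: (61.78+5.54)/2 × 6 = 201.96
  [6→10]: (5.54+1.11)/2 × 4 = 13.3
  [10→14]: (1.11+0.22)/2 × 4 = 2.66
  Sum = 217.92 mcg/mL·h
IV tail: 0.22/0.402 = 0.547; AUC_iv,0→∞ = 217.92 + 0.547 = 218.467 mcg/mL·h
Trapezoidal AUC_0→11 (sublingual tablet):
  [0→1]: (0.00+11.68)/2 × 1 = 5.84
  [1→5]: (11.68+2.51)/2 × 4 = 28.38
  [5→7]: (2.51+1.12)/2 × 2 = 3.63
  [7→7.5]: (1.12+0.92)/2 × 0.5 = 0.51
  [7.5→9.5]: (0.92+0.41)/2 × 2 = 1.33
  [9.5→11]: (0.41+0.23)/2 × 1.5 = 0.48
  Sum = 40.17 mcg/mL·h
sublingual tablet tail: 0.23/0.402 = 0.572; AUC_ev,0→∞ = 40.17 + 0.572 = 40.742 mcg/mL·h
F = (AUC_ev/D_ev)/(AUC_iv/D_iv) = (40.742/800)/(218.467/200) = 0.0509275/1.092335 = 0.0466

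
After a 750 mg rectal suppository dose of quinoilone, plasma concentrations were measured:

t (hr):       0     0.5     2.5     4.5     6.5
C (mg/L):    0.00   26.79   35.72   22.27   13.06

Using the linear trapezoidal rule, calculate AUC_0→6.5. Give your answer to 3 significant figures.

Trapezoidal AUC_0→6.5:
  [0→0.5]: (0.00+26.79)/2 × 0.5 = 6.6975
  [0.5→2.5]: (26.79+35.72)/2 × 2 = 62.51
  [2.5→4.5]: (35.72+22.27)/2 × 2 = 57.99
  [4.5→6.5]: (22.27+13.06)/2 × 2 = 35.33
  Sum = 162.5275 mg/L·hr

AUC = 163 mg/L·hr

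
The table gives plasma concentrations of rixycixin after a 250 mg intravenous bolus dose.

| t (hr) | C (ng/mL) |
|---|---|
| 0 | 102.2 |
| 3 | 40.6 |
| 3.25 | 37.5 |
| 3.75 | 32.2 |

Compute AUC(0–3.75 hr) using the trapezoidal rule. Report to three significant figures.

AUC = 241 ng/mL·hr

Trapezoidal AUC_0→3.75:
  [0→3]: (102.2+40.6)/2 × 3 = 214.2
  [3→3.25]: (40.6+37.5)/2 × 0.25 = 9.7625
  [3.25→3.75]: (37.5+32.2)/2 × 0.5 = 17.425
  Sum = 241.3875 ng/mL·hr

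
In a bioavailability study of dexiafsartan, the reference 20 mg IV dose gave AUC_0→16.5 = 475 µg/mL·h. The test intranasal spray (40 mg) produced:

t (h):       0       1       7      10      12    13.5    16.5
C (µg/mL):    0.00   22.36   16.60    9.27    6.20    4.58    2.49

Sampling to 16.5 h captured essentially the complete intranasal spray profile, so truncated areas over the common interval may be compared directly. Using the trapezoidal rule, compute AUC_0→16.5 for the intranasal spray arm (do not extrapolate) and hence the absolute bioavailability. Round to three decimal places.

Trapezoidal AUC_0→16.5 (intranasal spray):
  [0→1]: (0.00+22.36)/2 × 1 = 11.18
  [1→7]: (22.36+16.60)/2 × 6 = 116.88
  [7→10]: (16.60+9.27)/2 × 3 = 38.805
  [10→12]: (9.27+6.20)/2 × 2 = 15.47
  [12→13.5]: (6.20+4.58)/2 × 1.5 = 8.085
  [13.5→16.5]: (4.58+2.49)/2 × 3 = 10.605
  Sum = 201.025 µg/mL·h
F = (AUC_ev/D_ev)/(AUC_iv/D_iv) = (201.025/40)/(475/20) = 5.025625/23.75 = 0.2116

F = 0.212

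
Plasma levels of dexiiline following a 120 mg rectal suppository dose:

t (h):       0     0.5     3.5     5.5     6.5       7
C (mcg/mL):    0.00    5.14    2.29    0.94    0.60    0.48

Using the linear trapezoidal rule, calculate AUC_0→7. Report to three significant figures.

Trapezoidal AUC_0→7:
  [0→0.5]: (0.00+5.14)/2 × 0.5 = 1.285
  [0.5→3.5]: (5.14+2.29)/2 × 3 = 11.145
  [3.5→5.5]: (2.29+0.94)/2 × 2 = 3.23
  [5.5→6.5]: (0.94+0.60)/2 × 1 = 0.77
  [6.5→7]: (0.60+0.48)/2 × 0.5 = 0.27
  Sum = 16.7 mcg/mL·h

AUC = 16.7 mcg/mL·h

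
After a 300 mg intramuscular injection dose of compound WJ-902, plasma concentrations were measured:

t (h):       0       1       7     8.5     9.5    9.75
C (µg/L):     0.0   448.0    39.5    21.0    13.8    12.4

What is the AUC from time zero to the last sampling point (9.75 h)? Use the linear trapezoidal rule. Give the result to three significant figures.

Trapezoidal AUC_0→9.75:
  [0→1]: (0.0+448.0)/2 × 1 = 224.0
  [1→7]: (448.0+39.5)/2 × 6 = 1462.5
  [7→8.5]: (39.5+21.0)/2 × 1.5 = 45.375
  [8.5→9.5]: (21.0+13.8)/2 × 1 = 17.4
  [9.5→9.75]: (13.8+12.4)/2 × 0.25 = 3.275
  Sum = 1752.55 µg/L·h

AUC = 1750 µg/L·h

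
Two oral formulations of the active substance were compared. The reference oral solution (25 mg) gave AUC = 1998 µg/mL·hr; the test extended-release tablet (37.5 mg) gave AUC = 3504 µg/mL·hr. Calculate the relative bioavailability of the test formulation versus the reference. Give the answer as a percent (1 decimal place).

F_rel = 116.9%

F_rel = (AUC_test/D_test) / (AUC_ref/D_ref)
      = (3504/37.5) / (1998/25)
      = 93.44 / 79.92 = 1.1692 = 116.92%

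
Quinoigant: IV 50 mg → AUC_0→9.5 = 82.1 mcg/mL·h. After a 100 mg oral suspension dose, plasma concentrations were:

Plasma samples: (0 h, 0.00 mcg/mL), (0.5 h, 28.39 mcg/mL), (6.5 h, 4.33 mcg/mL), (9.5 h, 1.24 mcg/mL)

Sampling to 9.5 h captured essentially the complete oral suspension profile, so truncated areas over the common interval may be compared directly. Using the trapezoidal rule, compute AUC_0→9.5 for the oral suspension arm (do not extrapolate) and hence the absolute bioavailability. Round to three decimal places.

Trapezoidal AUC_0→9.5 (oral suspension):
  [0→0.5]: (0.00+28.39)/2 × 0.5 = 7.0975
  [0.5→6.5]: (28.39+4.33)/2 × 6 = 98.16
  [6.5→9.5]: (4.33+1.24)/2 × 3 = 8.355
  Sum = 113.6125 mcg/mL·h
F = (AUC_ev/D_ev)/(AUC_iv/D_iv) = (113.6125/100)/(82.1/50) = 1.136125/1.642 = 0.6919

F = 0.692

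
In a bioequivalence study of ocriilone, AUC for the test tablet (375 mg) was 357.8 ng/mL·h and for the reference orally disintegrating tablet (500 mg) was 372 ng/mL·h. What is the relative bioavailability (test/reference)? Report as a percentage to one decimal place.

F_rel = 128.2%

F_rel = (AUC_test/D_test) / (AUC_ref/D_ref)
      = (357.8/375) / (372/500)
      = 0.954133 / 0.744 = 1.2824 = 128.24%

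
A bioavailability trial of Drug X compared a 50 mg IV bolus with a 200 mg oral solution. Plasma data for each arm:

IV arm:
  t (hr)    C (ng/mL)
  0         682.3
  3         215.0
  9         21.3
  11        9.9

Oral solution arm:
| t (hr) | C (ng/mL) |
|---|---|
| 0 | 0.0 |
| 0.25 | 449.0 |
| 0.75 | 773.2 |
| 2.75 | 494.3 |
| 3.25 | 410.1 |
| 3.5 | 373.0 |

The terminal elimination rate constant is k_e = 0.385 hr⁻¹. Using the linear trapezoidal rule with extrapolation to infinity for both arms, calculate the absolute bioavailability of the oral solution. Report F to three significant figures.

F = 0.346

Trapezoidal AUC_0→11 (IV):
  [0→3]: (682.3+215.0)/2 × 3 = 1345.95
  [3→9]: (215.0+21.3)/2 × 6 = 708.9
  [9→11]: (21.3+9.9)/2 × 2 = 31.2
  Sum = 2086.05 ng/mL·hr
IV tail: 9.9/0.385 = 25.714; AUC_iv,0→∞ = 2086.05 + 25.714 = 2111.764 ng/mL·hr
Trapezoidal AUC_0→3.5 (oral solution):
  [0→0.25]: (0.0+449.0)/2 × 0.25 = 56.125
  [0.25→0.75]: (449.0+773.2)/2 × 0.5 = 305.55
  [0.75→2.75]: (773.2+494.3)/2 × 2 = 1267.5
  [2.75→3.25]: (494.3+410.1)/2 × 0.5 = 226.1
  [3.25→3.5]: (410.1+373.0)/2 × 0.25 = 97.8875
  Sum = 1953.1625 ng/mL·hr
oral solution tail: 373.0/0.385 = 968.831; AUC_ev,0→∞ = 1953.1625 + 968.831 = 2921.9935 ng/mL·hr
F = (AUC_ev/D_ev)/(AUC_iv/D_iv) = (2921.9935/200)/(2111.764/50) = 14.61/42.23528 = 0.3459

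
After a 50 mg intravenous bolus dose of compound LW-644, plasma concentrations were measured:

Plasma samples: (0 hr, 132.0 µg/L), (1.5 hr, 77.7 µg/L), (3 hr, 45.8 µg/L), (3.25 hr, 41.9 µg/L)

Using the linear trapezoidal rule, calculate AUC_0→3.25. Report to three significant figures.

Trapezoidal AUC_0→3.25:
  [0→1.5]: (132.0+77.7)/2 × 1.5 = 157.275
  [1.5→3]: (77.7+45.8)/2 × 1.5 = 92.625
  [3→3.25]: (45.8+41.9)/2 × 0.25 = 10.9625
  Sum = 260.8625 µg/L·hr

AUC = 261 µg/L·hr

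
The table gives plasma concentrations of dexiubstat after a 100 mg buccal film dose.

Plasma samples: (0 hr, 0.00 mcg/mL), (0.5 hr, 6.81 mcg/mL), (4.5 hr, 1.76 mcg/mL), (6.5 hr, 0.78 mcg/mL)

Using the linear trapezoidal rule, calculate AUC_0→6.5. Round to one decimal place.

AUC = 21.4 mcg/mL·hr

Trapezoidal AUC_0→6.5:
  [0→0.5]: (0.00+6.81)/2 × 0.5 = 1.7025
  [0.5→4.5]: (6.81+1.76)/2 × 4 = 17.14
  [4.5→6.5]: (1.76+0.78)/2 × 2 = 2.54
  Sum = 21.3825 mcg/mL·hr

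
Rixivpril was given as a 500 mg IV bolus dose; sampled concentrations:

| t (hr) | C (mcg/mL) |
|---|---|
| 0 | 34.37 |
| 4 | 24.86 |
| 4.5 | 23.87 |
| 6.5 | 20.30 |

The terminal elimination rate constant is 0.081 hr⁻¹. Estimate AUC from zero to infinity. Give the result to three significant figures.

AUC = 425 mcg/mL·hr

Trapezoidal AUC_0→6.5:
  [0→4]: (34.37+24.86)/2 × 4 = 118.46
  [4→4.5]: (24.86+23.87)/2 × 0.5 = 12.1825
  [4.5→6.5]: (23.87+20.30)/2 × 2 = 44.17
  Sum = 174.8125 mcg/mL·hr
Extrapolated tail: C_last / k_e = 20.30 / 0.081 = 250.617
AUC_0→∞ = 174.8125 + 250.617 = 425.4295 mcg/mL·hr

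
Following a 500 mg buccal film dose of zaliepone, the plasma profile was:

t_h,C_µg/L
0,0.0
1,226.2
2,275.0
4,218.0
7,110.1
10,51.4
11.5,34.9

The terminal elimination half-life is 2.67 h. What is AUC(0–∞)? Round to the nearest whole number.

AUC = 1790 µg/L·h

Trapezoidal AUC_0→11.5:
  [0→1]: (0.0+226.2)/2 × 1 = 113.1
  [1→2]: (226.2+275.0)/2 × 1 = 250.6
  [2→4]: (275.0+218.0)/2 × 2 = 493.0
  [4→7]: (218.0+110.1)/2 × 3 = 492.15
  [7→10]: (110.1+51.4)/2 × 3 = 242.25
  [10→11.5]: (51.4+34.9)/2 × 1.5 = 64.725
  Sum = 1655.825 µg/L·h
k_e = ln2 / t½ = 0.693147 / 2.67 = 0.2596 h^-1
Extrapolated tail: C_last / k_e = 34.9 / 0.2596 = 134.438
AUC_0→∞ = 1655.825 + 134.438 = 1790.263 µg/L·h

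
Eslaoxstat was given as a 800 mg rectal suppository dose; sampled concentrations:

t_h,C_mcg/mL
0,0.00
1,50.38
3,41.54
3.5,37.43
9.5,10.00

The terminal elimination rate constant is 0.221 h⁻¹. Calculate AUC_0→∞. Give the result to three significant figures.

AUC = 324 mcg/mL·h

Trapezoidal AUC_0→9.5:
  [0→1]: (0.00+50.38)/2 × 1 = 25.19
  [1→3]: (50.38+41.54)/2 × 2 = 91.92
  [3→3.5]: (41.54+37.43)/2 × 0.5 = 19.7425
  [3.5→9.5]: (37.43+10.00)/2 × 6 = 142.29
  Sum = 279.1425 mcg/mL·h
Extrapolated tail: C_last / k_e = 10.00 / 0.221 = 45.249
AUC_0→∞ = 279.1425 + 45.249 = 324.3915 mcg/mL·h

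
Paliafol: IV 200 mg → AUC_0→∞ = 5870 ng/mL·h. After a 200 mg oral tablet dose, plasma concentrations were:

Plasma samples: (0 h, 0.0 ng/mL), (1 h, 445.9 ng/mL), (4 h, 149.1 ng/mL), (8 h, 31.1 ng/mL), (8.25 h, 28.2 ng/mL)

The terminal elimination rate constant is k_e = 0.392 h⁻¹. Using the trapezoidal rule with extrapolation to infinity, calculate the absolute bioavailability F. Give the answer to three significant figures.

F = 0.265

Trapezoidal AUC_0→8.25 (oral tablet):
  [0→1]: (0.0+445.9)/2 × 1 = 222.95
  [1→4]: (445.9+149.1)/2 × 3 = 892.5
  [4→8]: (149.1+31.1)/2 × 4 = 360.4
  [8→8.25]: (31.1+28.2)/2 × 0.25 = 7.4125
  Sum = 1483.2625 ng/mL·h
Tail: C_last/k_e = 28.2/0.392 = 71.939
AUC_0→∞ (oral tablet) = 1483.2625 + 71.939 = 1555.2015 ng/mL·h
F = (AUC_ev/D_ev)/(AUC_iv/D_iv) = (1555.2015/200)/(5870/200) = 7.7760075/29.35 = 0.2649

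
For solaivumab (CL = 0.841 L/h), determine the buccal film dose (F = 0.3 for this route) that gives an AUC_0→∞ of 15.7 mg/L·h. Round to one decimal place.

Dose = CL × AUC_0→∞ / F
     = 0.841 × 15.7 / 0.3 = 44.0123 mg

Dose = 44.0 mg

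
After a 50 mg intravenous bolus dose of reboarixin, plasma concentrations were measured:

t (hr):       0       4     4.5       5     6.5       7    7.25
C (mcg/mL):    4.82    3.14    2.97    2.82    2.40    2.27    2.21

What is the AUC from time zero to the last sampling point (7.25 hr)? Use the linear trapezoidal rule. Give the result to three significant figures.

AUC = 24.5 mcg/mL·hr

Trapezoidal AUC_0→7.25:
  [0→4]: (4.82+3.14)/2 × 4 = 15.92
  [4→4.5]: (3.14+2.97)/2 × 0.5 = 1.5275
  [4.5→5]: (2.97+2.82)/2 × 0.5 = 1.4475
  [5→6.5]: (2.82+2.40)/2 × 1.5 = 3.915
  [6.5→7]: (2.40+2.27)/2 × 0.5 = 1.1675
  [7→7.25]: (2.27+2.21)/2 × 0.25 = 0.56
  Sum = 24.5375 mcg/mL·hr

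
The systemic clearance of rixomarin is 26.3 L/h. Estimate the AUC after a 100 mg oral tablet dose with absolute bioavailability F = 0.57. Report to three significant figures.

AUC_0→∞ = F × Dose / CL
        = 0.57 × 100 / 26.3 = 2.1673 mg/L·h

AUC = 2.17 mg/L·h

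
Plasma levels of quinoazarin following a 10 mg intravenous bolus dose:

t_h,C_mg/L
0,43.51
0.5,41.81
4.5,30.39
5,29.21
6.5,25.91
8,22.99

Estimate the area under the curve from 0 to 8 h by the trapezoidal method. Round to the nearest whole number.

AUC = 259 mg/L·h

Trapezoidal AUC_0→8:
  [0→0.5]: (43.51+41.81)/2 × 0.5 = 21.33
  [0.5→4.5]: (41.81+30.39)/2 × 4 = 144.4
  [4.5→5]: (30.39+29.21)/2 × 0.5 = 14.9
  [5→6.5]: (29.21+25.91)/2 × 1.5 = 41.34
  [6.5→8]: (25.91+22.99)/2 × 1.5 = 36.675
  Sum = 258.645 mg/L·h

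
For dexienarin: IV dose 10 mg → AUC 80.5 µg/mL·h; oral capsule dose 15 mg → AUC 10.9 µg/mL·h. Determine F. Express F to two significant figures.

F = 0.090

F = (AUC_ev / D_ev) / (AUC_iv / D_iv)
  = (10.9/15) / (80.5/10)
  = 0.726667 / 8.05 = 0.0903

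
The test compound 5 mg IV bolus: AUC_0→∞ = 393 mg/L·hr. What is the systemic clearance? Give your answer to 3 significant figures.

CL = Dose_iv / AUC_0→∞
   = 5 / 393 = 0.0127226 L/hr

CL = 0.0127 L/hr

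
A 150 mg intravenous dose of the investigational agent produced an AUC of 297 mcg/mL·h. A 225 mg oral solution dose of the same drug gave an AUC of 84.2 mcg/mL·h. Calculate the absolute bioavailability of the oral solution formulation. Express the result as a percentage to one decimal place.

F = 18.9%

F = (AUC_ev / D_ev) / (AUC_iv / D_iv)
  = (84.2/225) / (297/150)
  = 0.374222 / 1.98 = 0.1890
  = 18.90%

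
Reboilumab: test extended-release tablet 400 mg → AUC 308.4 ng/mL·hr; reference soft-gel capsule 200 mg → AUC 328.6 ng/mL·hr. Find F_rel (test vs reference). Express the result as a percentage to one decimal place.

F_rel = 46.9%

F_rel = (AUC_test/D_test) / (AUC_ref/D_ref)
      = (308.4/400) / (328.6/200)
      = 0.771 / 1.643 = 0.4693 = 46.93%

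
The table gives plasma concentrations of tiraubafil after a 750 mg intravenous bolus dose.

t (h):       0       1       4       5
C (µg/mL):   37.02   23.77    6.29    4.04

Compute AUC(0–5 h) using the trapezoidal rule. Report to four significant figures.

Trapezoidal AUC_0→5:
  [0→1]: (37.02+23.77)/2 × 1 = 30.395
  [1→4]: (23.77+6.29)/2 × 3 = 45.09
  [4→5]: (6.29+4.04)/2 × 1 = 5.165
  Sum = 80.65 µg/mL·h

AUC = 80.65 µg/mL·h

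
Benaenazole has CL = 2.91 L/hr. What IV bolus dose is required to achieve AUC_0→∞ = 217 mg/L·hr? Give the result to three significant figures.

Dose_iv = CL × AUC_0→∞
     = 2.91 × 217 = 631.47 mg

Dose = 631 mg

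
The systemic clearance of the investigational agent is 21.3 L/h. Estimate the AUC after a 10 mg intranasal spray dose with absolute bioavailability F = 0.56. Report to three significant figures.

AUC_0→∞ = F × Dose / CL
        = 0.56 × 10 / 21.3 = 0.262911 mg/L·h

AUC = 0.263 mg/L·h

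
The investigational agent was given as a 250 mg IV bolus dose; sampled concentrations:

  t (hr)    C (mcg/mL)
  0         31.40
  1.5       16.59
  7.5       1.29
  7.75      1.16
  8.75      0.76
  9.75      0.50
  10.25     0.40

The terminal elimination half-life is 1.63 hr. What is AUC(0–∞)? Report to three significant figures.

AUC = 92.7 mcg/mL·hr

Trapezoidal AUC_0→10.25:
  [0→1.5]: (31.40+16.59)/2 × 1.5 = 35.9925
  [1.5→7.5]: (16.59+1.29)/2 × 6 = 53.64
  [7.5→7.75]: (1.29+1.16)/2 × 0.25 = 0.30625
  [7.75→8.75]: (1.16+0.76)/2 × 1 = 0.96
  [8.75→9.75]: (0.76+0.50)/2 × 1 = 0.63
  [9.75→10.25]: (0.50+0.40)/2 × 0.5 = 0.225
  Sum = 91.75375 mcg/mL·hr
k_e = ln2 / t½ = 0.693147 / 1.63 = 0.4252 hr^-1
Extrapolated tail: C_last / k_e = 0.40 / 0.4252 = 0.941
AUC_0→∞ = 91.75375 + 0.941 = 92.69475 mcg/mL·hr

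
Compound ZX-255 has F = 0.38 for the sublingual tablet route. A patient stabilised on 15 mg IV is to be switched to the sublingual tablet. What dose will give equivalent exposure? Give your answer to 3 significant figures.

D_sublingual = 39.5 mg

For equal systemic exposure: F × D_ev = D_iv
D_ev = D_iv / F = 15 / 0.38 = 39.4737 mg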